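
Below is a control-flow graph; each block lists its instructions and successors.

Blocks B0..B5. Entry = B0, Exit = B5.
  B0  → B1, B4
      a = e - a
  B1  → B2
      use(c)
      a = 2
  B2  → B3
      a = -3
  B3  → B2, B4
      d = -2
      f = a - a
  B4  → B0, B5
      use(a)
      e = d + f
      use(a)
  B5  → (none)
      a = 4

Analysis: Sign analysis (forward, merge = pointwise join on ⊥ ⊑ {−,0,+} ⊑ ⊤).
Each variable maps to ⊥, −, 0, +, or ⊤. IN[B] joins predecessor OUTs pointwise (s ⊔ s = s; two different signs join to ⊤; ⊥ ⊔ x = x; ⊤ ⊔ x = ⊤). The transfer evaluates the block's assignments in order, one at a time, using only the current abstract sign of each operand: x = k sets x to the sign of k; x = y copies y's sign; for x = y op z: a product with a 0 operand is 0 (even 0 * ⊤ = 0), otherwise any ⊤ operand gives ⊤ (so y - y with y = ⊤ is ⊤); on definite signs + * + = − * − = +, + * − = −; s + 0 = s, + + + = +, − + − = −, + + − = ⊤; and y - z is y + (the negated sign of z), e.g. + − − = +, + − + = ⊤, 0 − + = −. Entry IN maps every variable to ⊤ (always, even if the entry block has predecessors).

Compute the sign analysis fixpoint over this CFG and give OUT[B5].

Answer: {a: +, b: ⊤, c: ⊤, d: ⊤, e: ⊤, f: ⊤}

Working:
Fixpoint table:
  B0:  IN=(all ⊤)  OUT=(all ⊤)
  B1:  IN=(all ⊤)  OUT={a:+; rest ⊤}
  B2:  IN=(all ⊤)  OUT={a:-; rest ⊤}
  B3:  IN={a:-; rest ⊤}  OUT={a:-, d:-; rest ⊤}
  B4:  IN=(all ⊤)  OUT=(all ⊤)
  B5:  IN=(all ⊤)  OUT={a:+; rest ⊤}

Merge at B5: IN[B5] = OUT[B4] = {a: ⊤, b: ⊤, c: ⊤, d: ⊤, e: ⊤, f: ⊤}
Applying B5's transfer function to that IN value gives OUT[B5] (row B5 above).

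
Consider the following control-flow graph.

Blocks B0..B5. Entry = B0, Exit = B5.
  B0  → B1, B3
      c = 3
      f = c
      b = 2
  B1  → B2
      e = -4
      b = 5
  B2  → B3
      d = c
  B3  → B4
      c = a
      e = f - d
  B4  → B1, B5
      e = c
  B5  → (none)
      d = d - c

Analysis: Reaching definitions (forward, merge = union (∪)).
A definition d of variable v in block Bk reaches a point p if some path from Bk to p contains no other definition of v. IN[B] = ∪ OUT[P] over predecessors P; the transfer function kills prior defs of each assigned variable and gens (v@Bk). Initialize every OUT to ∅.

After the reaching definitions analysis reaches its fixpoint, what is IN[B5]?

Answer: {b@B0, b@B1, c@B3, d@B2, e@B4, f@B0}

Working:
Converged values:
  B0: | IN={} | OUT={b@B0, c@B0, f@B0}
  B1: | IN={b@B0, b@B1, c@B0, c@B3, d@B2, e@B4, f@B0} | OUT={b@B1, c@B0, c@B3, d@B2, e@B1, f@B0}
  B2: | IN={b@B1, c@B0, c@B3, d@B2, e@B1, f@B0} | OUT={b@B1, c@B0, c@B3, d@B2, e@B1, f@B0}
  B3: | IN={b@B0, b@B1, c@B0, c@B3, d@B2, e@B1, f@B0} | OUT={b@B0, b@B1, c@B3, d@B2, e@B3, f@B0}
  B4: | IN={b@B0, b@B1, c@B3, d@B2, e@B3, f@B0} | OUT={b@B0, b@B1, c@B3, d@B2, e@B4, f@B0}
  B5: | IN={b@B0, b@B1, c@B3, d@B2, e@B4, f@B0} | OUT={b@B0, b@B1, c@B3, d@B5, e@B4, f@B0}

Merge at B5: IN[B5] = OUT[B4] = {b@B0, b@B1, c@B3, d@B2, e@B4, f@B0}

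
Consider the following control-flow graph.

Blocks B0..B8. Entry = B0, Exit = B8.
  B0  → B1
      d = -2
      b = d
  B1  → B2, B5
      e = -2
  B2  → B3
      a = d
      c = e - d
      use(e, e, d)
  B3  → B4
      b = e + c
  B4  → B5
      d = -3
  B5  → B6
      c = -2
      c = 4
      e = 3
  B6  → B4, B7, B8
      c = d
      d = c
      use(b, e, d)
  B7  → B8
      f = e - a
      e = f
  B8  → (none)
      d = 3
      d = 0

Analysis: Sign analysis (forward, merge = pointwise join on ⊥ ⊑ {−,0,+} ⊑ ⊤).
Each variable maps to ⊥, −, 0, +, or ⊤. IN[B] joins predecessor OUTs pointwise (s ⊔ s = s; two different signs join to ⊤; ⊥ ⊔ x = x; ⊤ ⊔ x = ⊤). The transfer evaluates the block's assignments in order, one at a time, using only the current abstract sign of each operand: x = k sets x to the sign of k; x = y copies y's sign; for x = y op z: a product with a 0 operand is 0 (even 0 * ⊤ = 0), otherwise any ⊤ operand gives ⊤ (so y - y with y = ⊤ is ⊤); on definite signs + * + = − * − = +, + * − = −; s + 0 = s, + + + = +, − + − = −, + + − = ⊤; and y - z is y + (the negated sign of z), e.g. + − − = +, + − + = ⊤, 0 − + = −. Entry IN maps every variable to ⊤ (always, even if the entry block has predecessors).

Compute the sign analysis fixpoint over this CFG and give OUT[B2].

Answer: {a: -, b: -, c: ⊤, d: -, e: -, f: ⊤}

Working:
Per-block solution:
  B0:   IN=(all ⊤)   OUT={b:-, d:-; rest ⊤}
  B1:   IN={b:-, d:-; rest ⊤}   OUT={b:-, d:-, e:-; rest ⊤}
  B2:   IN={b:-, d:-, e:-; rest ⊤}   OUT={a:-, b:-, d:-, e:-; rest ⊤}
  B3:   IN={a:-, b:-, d:-, e:-; rest ⊤}   OUT={a:-, d:-, e:-; rest ⊤}
  B4:   IN={d:-; rest ⊤}   OUT={d:-; rest ⊤}
  B5:   IN={d:-; rest ⊤}   OUT={c:+, d:-, e:+; rest ⊤}
  B6:   IN={c:+, d:-, e:+; rest ⊤}   OUT={c:-, d:-, e:+; rest ⊤}
  B7:   IN={c:-, d:-, e:+; rest ⊤}   OUT={c:-, d:-; rest ⊤}
  B8:   IN={c:-, d:-; rest ⊤}   OUT={c:-, d:0; rest ⊤}

Merge at B2: IN[B2] = OUT[B1] = {a: ⊤, b: -, c: ⊤, d: -, e: -, f: ⊤}
Applying B2's transfer function to that IN value gives OUT[B2] (row B2 above).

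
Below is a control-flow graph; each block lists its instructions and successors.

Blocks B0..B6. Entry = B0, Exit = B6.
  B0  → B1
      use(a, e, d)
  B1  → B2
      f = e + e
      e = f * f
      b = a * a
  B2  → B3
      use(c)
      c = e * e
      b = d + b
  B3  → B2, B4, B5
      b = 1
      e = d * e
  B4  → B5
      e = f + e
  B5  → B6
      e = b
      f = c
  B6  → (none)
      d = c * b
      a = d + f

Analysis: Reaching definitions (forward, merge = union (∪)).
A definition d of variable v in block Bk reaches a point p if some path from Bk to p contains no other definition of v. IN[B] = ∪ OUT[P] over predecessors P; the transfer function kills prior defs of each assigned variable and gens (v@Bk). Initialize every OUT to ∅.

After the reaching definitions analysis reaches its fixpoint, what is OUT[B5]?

Converged values:
  B0:   IN={}   OUT={}
  B1:   IN={}   OUT={b@B1, e@B1, f@B1}
  B2:   IN={b@B1, b@B3, c@B2, e@B1, e@B3, f@B1}   OUT={b@B2, c@B2, e@B1, e@B3, f@B1}
  B3:   IN={b@B2, c@B2, e@B1, e@B3, f@B1}   OUT={b@B3, c@B2, e@B3, f@B1}
  B4:   IN={b@B3, c@B2, e@B3, f@B1}   OUT={b@B3, c@B2, e@B4, f@B1}
  B5:   IN={b@B3, c@B2, e@B3, e@B4, f@B1}   OUT={b@B3, c@B2, e@B5, f@B5}
  B6:   IN={b@B3, c@B2, e@B5, f@B5}   OUT={a@B6, b@B3, c@B2, d@B6, e@B5, f@B5}

Merge at B5: IN[B5] = OUT[B3] ⊔ OUT[B4] = {b@B3, c@B2, e@B3, e@B4, f@B1}
Applying B5's transfer function to that IN value gives OUT[B5] (row B5 above).

Answer: {b@B3, c@B2, e@B5, f@B5}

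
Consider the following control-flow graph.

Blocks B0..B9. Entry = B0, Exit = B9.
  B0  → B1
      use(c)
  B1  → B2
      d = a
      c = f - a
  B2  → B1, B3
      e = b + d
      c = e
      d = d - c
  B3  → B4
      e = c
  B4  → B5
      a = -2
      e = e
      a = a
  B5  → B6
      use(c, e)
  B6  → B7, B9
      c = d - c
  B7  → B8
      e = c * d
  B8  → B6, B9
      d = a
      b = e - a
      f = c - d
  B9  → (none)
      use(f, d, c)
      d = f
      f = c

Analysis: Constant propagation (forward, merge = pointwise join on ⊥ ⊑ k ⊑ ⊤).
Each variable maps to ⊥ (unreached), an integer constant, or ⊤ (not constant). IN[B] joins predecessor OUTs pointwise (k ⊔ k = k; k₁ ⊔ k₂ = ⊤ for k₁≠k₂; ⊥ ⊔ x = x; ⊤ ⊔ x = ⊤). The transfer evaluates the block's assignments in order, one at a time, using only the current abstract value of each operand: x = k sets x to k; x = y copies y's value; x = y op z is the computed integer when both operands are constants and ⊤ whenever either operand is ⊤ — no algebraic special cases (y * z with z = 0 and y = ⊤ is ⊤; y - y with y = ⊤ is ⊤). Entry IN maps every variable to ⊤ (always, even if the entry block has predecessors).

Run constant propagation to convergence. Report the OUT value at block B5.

Fixpoint table:
  B0:  IN=(all ⊤)  OUT=(all ⊤)
  B1:  IN=(all ⊤)  OUT=(all ⊤)
  B2:  IN=(all ⊤)  OUT=(all ⊤)
  B3:  IN=(all ⊤)  OUT=(all ⊤)
  B4:  IN=(all ⊤)  OUT={a:-2; rest ⊤}
  B5:  IN={a:-2; rest ⊤}  OUT={a:-2; rest ⊤}
  B6:  IN={a:-2; rest ⊤}  OUT={a:-2; rest ⊤}
  B7:  IN={a:-2; rest ⊤}  OUT={a:-2; rest ⊤}
  B8:  IN={a:-2; rest ⊤}  OUT={a:-2, d:-2; rest ⊤}
  B9:  IN={a:-2; rest ⊤}  OUT={a:-2; rest ⊤}

Merge at B5: IN[B5] = OUT[B4] = {a: -2, b: ⊤, c: ⊤, d: ⊤, e: ⊤, f: ⊤}
Applying B5's transfer function to that IN value gives OUT[B5] (row B5 above).

Answer: {a: -2, b: ⊤, c: ⊤, d: ⊤, e: ⊤, f: ⊤}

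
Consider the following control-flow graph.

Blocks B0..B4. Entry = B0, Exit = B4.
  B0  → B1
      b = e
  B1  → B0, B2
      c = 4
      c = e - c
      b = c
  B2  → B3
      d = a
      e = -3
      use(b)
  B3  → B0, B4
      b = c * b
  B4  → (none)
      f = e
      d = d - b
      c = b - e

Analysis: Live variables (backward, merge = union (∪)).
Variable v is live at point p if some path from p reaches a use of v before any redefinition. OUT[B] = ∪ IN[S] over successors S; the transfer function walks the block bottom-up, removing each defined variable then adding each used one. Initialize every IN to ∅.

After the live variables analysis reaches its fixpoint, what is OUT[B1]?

Per-block solution:
  B0:   IN={a, e}   OUT={a, e}
  B1:   IN={a, e}   OUT={a, b, c, e}
  B2:   IN={a, b, c}   OUT={a, b, c, d, e}
  B3:   IN={a, b, c, d, e}   OUT={a, b, d, e}
  B4:   IN={b, d, e}   OUT={}

Merge at B1: OUT[B1] = IN[B0] ⊔ IN[B2] = {a, b, c, e}

Answer: {a, b, c, e}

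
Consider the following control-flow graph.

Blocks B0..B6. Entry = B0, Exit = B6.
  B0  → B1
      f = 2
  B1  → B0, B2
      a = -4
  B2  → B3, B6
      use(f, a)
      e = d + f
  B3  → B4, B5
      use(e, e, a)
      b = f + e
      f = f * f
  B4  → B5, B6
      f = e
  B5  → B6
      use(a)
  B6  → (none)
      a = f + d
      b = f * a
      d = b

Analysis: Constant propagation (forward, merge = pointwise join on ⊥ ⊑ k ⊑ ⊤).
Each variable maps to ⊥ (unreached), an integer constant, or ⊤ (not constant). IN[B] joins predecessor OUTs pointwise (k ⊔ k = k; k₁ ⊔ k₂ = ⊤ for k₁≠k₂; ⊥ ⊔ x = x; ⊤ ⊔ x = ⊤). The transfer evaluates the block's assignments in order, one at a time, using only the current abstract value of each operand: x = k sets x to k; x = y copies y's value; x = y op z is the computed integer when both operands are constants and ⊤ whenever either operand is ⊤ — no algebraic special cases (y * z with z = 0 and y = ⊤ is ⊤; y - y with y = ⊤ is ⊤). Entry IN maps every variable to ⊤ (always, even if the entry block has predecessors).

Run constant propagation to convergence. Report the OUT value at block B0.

Answer: {a: ⊤, b: ⊤, c: ⊤, d: ⊤, e: ⊤, f: 2}

Trace:
Converged values:
  B0: | IN=(all ⊤) | OUT={f:2; rest ⊤}
  B1: | IN={f:2; rest ⊤} | OUT={a:-4, f:2; rest ⊤}
  B2: | IN={a:-4, f:2; rest ⊤} | OUT={a:-4, f:2; rest ⊤}
  B3: | IN={a:-4, f:2; rest ⊤} | OUT={a:-4, f:4; rest ⊤}
  B4: | IN={a:-4, f:4; rest ⊤} | OUT={a:-4; rest ⊤}
  B5: | IN={a:-4; rest ⊤} | OUT={a:-4; rest ⊤}
  B6: | IN={a:-4; rest ⊤} | OUT=(all ⊤)

Merge at B0 (entry node, so the boundary value (all ⊤) is joined with the incoming edge(s)): IN[B0] = (all ⊤) ⊔ OUT[B1] = {a: ⊤, b: ⊤, c: ⊤, d: ⊤, e: ⊤, f: ⊤}
Applying B0's transfer function to that IN value gives OUT[B0] (row B0 above).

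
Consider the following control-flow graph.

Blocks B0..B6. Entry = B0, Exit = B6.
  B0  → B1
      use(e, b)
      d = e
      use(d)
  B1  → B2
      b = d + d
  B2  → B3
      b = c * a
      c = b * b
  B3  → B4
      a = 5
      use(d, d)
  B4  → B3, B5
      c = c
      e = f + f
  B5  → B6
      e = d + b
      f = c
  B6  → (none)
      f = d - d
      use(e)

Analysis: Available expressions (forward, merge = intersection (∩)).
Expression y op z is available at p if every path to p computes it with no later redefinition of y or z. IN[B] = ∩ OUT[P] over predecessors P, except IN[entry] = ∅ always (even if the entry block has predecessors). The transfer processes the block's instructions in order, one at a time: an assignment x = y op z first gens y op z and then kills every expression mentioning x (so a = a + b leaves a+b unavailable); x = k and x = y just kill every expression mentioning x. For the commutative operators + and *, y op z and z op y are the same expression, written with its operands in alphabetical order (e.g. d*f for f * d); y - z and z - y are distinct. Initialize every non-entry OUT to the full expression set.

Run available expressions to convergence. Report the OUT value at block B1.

Answer: {d+d}

Working:
Fixpoint table:
  B0:  IN={}  OUT={}
  B1:  IN={}  OUT={d+d}
  B2:  IN={d+d}  OUT={b*b, d+d}
  B3:  IN={b*b, d+d}  OUT={b*b, d+d}
  B4:  IN={b*b, d+d}  OUT={b*b, d+d, f+f}
  B5:  IN={b*b, d+d, f+f}  OUT={b*b, b+d, d+d}
  B6:  IN={b*b, b+d, d+d}  OUT={b*b, b+d, d+d, d-d}

Merge at B1: IN[B1] = OUT[B0] = {}
Applying B1's transfer function to that IN value gives OUT[B1] (row B1 above).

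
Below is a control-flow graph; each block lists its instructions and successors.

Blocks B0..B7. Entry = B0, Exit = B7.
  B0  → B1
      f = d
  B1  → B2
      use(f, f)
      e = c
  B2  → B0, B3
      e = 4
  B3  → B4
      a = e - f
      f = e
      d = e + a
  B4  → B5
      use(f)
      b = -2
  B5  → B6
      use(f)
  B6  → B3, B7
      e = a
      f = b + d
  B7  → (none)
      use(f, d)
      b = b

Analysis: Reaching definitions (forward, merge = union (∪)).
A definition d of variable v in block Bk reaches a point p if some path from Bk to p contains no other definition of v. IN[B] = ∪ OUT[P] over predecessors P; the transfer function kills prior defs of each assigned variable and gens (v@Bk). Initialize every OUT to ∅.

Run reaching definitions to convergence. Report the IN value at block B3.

Answer: {a@B3, b@B4, d@B3, e@B2, e@B6, f@B0, f@B6}

Working:
Fixpoint table:
  B0:  IN={e@B2, f@B0}  OUT={e@B2, f@B0}
  B1:  IN={e@B2, f@B0}  OUT={e@B1, f@B0}
  B2:  IN={e@B1, f@B0}  OUT={e@B2, f@B0}
  B3:  IN={a@B3, b@B4, d@B3, e@B2, e@B6, f@B0, f@B6}  OUT={a@B3, b@B4, d@B3, e@B2, e@B6, f@B3}
  B4:  IN={a@B3, b@B4, d@B3, e@B2, e@B6, f@B3}  OUT={a@B3, b@B4, d@B3, e@B2, e@B6, f@B3}
  B5:  IN={a@B3, b@B4, d@B3, e@B2, e@B6, f@B3}  OUT={a@B3, b@B4, d@B3, e@B2, e@B6, f@B3}
  B6:  IN={a@B3, b@B4, d@B3, e@B2, e@B6, f@B3}  OUT={a@B3, b@B4, d@B3, e@B6, f@B6}
  B7:  IN={a@B3, b@B4, d@B3, e@B6, f@B6}  OUT={a@B3, b@B7, d@B3, e@B6, f@B6}

Merge at B3: IN[B3] = OUT[B2] ⊔ OUT[B6] = {a@B3, b@B4, d@B3, e@B2, e@B6, f@B0, f@B6}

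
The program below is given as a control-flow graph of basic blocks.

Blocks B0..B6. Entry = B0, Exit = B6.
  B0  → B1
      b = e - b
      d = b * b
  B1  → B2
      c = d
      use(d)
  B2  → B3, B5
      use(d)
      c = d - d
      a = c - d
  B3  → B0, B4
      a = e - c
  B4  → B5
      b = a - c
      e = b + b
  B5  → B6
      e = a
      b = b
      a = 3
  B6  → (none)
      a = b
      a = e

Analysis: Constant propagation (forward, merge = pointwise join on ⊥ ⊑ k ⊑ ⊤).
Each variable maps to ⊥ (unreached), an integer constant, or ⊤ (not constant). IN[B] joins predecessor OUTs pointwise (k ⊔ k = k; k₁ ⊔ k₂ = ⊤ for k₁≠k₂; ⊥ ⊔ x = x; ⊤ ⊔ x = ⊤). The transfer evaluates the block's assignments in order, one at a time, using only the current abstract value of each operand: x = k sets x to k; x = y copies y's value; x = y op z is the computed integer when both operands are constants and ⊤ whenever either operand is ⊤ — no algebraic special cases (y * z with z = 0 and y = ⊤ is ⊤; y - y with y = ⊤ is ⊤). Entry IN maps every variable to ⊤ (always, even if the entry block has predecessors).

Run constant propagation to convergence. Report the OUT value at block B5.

Answer: {a: 3, b: ⊤, c: ⊤, d: ⊤, e: ⊤, f: ⊤}

Trace:
Per-block solution:
  B0:   IN=(all ⊤)   OUT=(all ⊤)
  B1:   IN=(all ⊤)   OUT=(all ⊤)
  B2:   IN=(all ⊤)   OUT=(all ⊤)
  B3:   IN=(all ⊤)   OUT=(all ⊤)
  B4:   IN=(all ⊤)   OUT=(all ⊤)
  B5:   IN=(all ⊤)   OUT={a:3; rest ⊤}
  B6:   IN={a:3; rest ⊤}   OUT=(all ⊤)

Merge at B5: IN[B5] = OUT[B2] ⊔ OUT[B4] = {a: ⊤, b: ⊤, c: ⊤, d: ⊤, e: ⊤, f: ⊤}
Applying B5's transfer function to that IN value gives OUT[B5] (row B5 above).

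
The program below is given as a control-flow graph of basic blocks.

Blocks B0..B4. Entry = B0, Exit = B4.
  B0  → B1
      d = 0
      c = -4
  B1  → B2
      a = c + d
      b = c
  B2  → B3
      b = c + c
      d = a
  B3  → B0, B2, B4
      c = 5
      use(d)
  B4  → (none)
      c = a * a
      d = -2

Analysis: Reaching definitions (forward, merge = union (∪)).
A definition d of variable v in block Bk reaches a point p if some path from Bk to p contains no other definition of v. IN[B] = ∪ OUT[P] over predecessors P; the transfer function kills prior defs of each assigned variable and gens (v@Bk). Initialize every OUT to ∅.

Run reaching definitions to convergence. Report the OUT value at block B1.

Answer: {a@B1, b@B1, c@B0, d@B0}

Trace:
Converged values:
  B0:  IN={a@B1, b@B2, c@B3, d@B2}  OUT={a@B1, b@B2, c@B0, d@B0}
  B1:  IN={a@B1, b@B2, c@B0, d@B0}  OUT={a@B1, b@B1, c@B0, d@B0}
  B2:  IN={a@B1, b@B1, b@B2, c@B0, c@B3, d@B0, d@B2}  OUT={a@B1, b@B2, c@B0, c@B3, d@B2}
  B3:  IN={a@B1, b@B2, c@B0, c@B3, d@B2}  OUT={a@B1, b@B2, c@B3, d@B2}
  B4:  IN={a@B1, b@B2, c@B3, d@B2}  OUT={a@B1, b@B2, c@B4, d@B4}

Merge at B1: IN[B1] = OUT[B0] = {a@B1, b@B2, c@B0, d@B0}
Applying B1's transfer function to that IN value gives OUT[B1] (row B1 above).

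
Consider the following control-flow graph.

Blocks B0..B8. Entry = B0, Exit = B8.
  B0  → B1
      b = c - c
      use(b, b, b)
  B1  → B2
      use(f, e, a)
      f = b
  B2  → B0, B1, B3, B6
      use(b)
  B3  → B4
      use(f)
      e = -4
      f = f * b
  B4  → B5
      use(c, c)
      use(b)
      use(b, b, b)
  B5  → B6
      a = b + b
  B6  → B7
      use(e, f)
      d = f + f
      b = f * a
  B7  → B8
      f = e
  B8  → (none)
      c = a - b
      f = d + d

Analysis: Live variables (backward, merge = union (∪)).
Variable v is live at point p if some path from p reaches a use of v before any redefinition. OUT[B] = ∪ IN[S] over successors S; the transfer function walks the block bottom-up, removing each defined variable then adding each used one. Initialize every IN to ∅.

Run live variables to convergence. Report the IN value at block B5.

Answer: {b, e, f}

Derivation:
Fixpoint table:
  B0:  IN={a, c, e, f}  OUT={a, b, c, e, f}
  B1:  IN={a, b, c, e, f}  OUT={a, b, c, e, f}
  B2:  IN={a, b, c, e, f}  OUT={a, b, c, e, f}
  B3:  IN={b, c, f}  OUT={b, c, e, f}
  B4:  IN={b, c, e, f}  OUT={b, e, f}
  B5:  IN={b, e, f}  OUT={a, e, f}
  B6:  IN={a, e, f}  OUT={a, b, d, e}
  B7:  IN={a, b, d, e}  OUT={a, b, d}
  B8:  IN={a, b, d}  OUT={}

Merge at B5: OUT[B5] = IN[B6] = {a, e, f}
Applying B5's transfer function to that OUT value gives IN[B5] (row B5 above).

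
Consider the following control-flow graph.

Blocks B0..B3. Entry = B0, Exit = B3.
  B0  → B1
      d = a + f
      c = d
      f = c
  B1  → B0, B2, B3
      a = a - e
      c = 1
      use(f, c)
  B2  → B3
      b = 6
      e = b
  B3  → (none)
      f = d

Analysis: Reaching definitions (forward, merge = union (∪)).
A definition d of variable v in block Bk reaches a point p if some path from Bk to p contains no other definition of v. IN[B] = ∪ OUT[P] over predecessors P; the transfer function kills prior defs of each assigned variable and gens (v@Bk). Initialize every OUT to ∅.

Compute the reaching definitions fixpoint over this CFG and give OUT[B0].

Answer: {a@B1, c@B0, d@B0, f@B0}

Derivation:
Per-block solution:
  B0:  IN={a@B1, c@B1, d@B0, f@B0}  OUT={a@B1, c@B0, d@B0, f@B0}
  B1:  IN={a@B1, c@B0, d@B0, f@B0}  OUT={a@B1, c@B1, d@B0, f@B0}
  B2:  IN={a@B1, c@B1, d@B0, f@B0}  OUT={a@B1, b@B2, c@B1, d@B0, e@B2, f@B0}
  B3:  IN={a@B1, b@B2, c@B1, d@B0, e@B2, f@B0}  OUT={a@B1, b@B2, c@B1, d@B0, e@B2, f@B3}

Merge at B0 (entry node, so the boundary value {} is joined with the incoming edge(s)): IN[B0] = {} ⊔ OUT[B1] = {a@B1, c@B1, d@B0, f@B0}
Applying B0's transfer function to that IN value gives OUT[B0] (row B0 above).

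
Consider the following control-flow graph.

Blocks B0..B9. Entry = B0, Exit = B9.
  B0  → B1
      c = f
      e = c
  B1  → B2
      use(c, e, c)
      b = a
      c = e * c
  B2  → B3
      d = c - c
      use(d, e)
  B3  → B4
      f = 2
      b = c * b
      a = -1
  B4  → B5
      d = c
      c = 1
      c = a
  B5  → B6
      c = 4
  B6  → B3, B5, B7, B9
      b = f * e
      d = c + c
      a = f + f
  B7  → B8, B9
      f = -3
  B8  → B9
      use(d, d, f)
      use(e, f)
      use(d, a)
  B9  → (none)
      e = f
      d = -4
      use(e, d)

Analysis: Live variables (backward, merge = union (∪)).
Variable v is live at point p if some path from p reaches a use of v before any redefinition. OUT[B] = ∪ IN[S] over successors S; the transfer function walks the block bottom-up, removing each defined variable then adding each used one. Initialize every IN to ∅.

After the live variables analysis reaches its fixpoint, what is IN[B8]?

Converged values:
  B0:  IN={a, f}  OUT={a, c, e}
  B1:  IN={a, c, e}  OUT={b, c, e}
  B2:  IN={b, c, e}  OUT={b, c, e}
  B3:  IN={b, c, e}  OUT={a, c, e, f}
  B4:  IN={a, c, e, f}  OUT={e, f}
  B5:  IN={e, f}  OUT={c, e, f}
  B6:  IN={c, e, f}  OUT={a, b, c, d, e, f}
  B7:  IN={a, d, e}  OUT={a, d, e, f}
  B8:  IN={a, d, e, f}  OUT={f}
  B9:  IN={f}  OUT={}

Merge at B8: OUT[B8] = IN[B9] = {f}
Applying B8's transfer function to that OUT value gives IN[B8] (row B8 above).

Answer: {a, d, e, f}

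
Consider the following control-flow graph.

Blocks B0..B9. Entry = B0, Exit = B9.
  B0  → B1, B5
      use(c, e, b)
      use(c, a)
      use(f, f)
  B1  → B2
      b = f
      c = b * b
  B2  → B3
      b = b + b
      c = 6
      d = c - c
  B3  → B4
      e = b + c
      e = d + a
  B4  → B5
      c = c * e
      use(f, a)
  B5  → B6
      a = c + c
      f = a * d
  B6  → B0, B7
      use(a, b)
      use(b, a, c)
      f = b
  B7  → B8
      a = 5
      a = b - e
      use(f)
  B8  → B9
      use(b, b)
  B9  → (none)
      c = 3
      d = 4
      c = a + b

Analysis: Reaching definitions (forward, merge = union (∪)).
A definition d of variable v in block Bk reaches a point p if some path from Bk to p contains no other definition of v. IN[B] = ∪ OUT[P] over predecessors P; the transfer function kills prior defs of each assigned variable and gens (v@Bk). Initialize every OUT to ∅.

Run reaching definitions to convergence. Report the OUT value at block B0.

Fixpoint table:
  B0:   IN={a@B5, b@B2, c@B4, d@B2, e@B3, f@B6}   OUT={a@B5, b@B2, c@B4, d@B2, e@B3, f@B6}
  B1:   IN={a@B5, b@B2, c@B4, d@B2, e@B3, f@B6}   OUT={a@B5, b@B1, c@B1, d@B2, e@B3, f@B6}
  B2:   IN={a@B5, b@B1, c@B1, d@B2, e@B3, f@B6}   OUT={a@B5, b@B2, c@B2, d@B2, e@B3, f@B6}
  B3:   IN={a@B5, b@B2, c@B2, d@B2, e@B3, f@B6}   OUT={a@B5, b@B2, c@B2, d@B2, e@B3, f@B6}
  B4:   IN={a@B5, b@B2, c@B2, d@B2, e@B3, f@B6}   OUT={a@B5, b@B2, c@B4, d@B2, e@B3, f@B6}
  B5:   IN={a@B5, b@B2, c@B4, d@B2, e@B3, f@B6}   OUT={a@B5, b@B2, c@B4, d@B2, e@B3, f@B5}
  B6:   IN={a@B5, b@B2, c@B4, d@B2, e@B3, f@B5}   OUT={a@B5, b@B2, c@B4, d@B2, e@B3, f@B6}
  B7:   IN={a@B5, b@B2, c@B4, d@B2, e@B3, f@B6}   OUT={a@B7, b@B2, c@B4, d@B2, e@B3, f@B6}
  B8:   IN={a@B7, b@B2, c@B4, d@B2, e@B3, f@B6}   OUT={a@B7, b@B2, c@B4, d@B2, e@B3, f@B6}
  B9:   IN={a@B7, b@B2, c@B4, d@B2, e@B3, f@B6}   OUT={a@B7, b@B2, c@B9, d@B9, e@B3, f@B6}

Merge at B0 (entry node, so the boundary value {} is joined with the incoming edge(s)): IN[B0] = {} ⊔ OUT[B6] = {a@B5, b@B2, c@B4, d@B2, e@B3, f@B6}
Applying B0's transfer function to that IN value gives OUT[B0] (row B0 above).

Answer: {a@B5, b@B2, c@B4, d@B2, e@B3, f@B6}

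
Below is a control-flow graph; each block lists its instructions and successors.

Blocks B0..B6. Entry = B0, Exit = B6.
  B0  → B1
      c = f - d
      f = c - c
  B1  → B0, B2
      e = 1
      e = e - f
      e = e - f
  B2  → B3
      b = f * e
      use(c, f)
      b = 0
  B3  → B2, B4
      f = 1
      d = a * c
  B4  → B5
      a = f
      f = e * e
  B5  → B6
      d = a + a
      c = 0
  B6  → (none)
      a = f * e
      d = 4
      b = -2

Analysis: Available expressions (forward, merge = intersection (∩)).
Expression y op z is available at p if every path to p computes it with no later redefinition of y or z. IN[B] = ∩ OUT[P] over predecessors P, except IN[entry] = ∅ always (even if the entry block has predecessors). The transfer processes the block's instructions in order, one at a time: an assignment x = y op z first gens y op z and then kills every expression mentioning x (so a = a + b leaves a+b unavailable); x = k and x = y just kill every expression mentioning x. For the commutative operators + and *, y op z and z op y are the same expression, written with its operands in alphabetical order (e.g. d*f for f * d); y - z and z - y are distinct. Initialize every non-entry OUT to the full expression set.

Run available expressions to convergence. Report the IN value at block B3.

Answer: {c-c, e*f}

Trace:
Converged values:
  B0:   IN={}   OUT={c-c}
  B1:   IN={c-c}   OUT={c-c}
  B2:   IN={c-c}   OUT={c-c, e*f}
  B3:   IN={c-c, e*f}   OUT={a*c, c-c}
  B4:   IN={a*c, c-c}   OUT={c-c, e*e}
  B5:   IN={c-c, e*e}   OUT={a+a, e*e}
  B6:   IN={a+a, e*e}   OUT={e*e, e*f}

Merge at B3: IN[B3] = OUT[B2] = {c-c, e*f}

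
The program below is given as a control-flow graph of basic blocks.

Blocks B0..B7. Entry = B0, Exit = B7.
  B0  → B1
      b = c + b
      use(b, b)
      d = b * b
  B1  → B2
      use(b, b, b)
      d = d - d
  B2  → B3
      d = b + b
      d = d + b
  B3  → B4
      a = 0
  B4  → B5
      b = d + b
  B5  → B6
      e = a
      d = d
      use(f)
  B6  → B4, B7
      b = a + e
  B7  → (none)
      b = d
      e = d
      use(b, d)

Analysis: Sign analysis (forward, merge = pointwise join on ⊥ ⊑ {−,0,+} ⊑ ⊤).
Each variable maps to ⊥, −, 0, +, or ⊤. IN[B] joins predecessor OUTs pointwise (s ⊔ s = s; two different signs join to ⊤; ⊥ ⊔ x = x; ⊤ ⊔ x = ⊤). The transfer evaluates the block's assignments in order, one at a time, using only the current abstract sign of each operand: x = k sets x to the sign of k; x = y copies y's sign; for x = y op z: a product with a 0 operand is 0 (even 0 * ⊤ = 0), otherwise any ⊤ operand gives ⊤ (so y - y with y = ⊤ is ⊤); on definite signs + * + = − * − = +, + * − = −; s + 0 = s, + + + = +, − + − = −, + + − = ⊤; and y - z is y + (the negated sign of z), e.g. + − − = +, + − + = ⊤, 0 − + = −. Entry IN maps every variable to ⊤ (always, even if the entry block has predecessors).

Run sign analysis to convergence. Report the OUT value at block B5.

Answer: {a: 0, b: ⊤, c: ⊤, d: ⊤, e: 0, f: ⊤}

Working:
Converged values:
  B0:   IN=(all ⊤)   OUT=(all ⊤)
  B1:   IN=(all ⊤)   OUT=(all ⊤)
  B2:   IN=(all ⊤)   OUT=(all ⊤)
  B3:   IN=(all ⊤)   OUT={a:0; rest ⊤}
  B4:   IN={a:0; rest ⊤}   OUT={a:0; rest ⊤}
  B5:   IN={a:0; rest ⊤}   OUT={a:0, e:0; rest ⊤}
  B6:   IN={a:0, e:0; rest ⊤}   OUT={a:0, b:0, e:0; rest ⊤}
  B7:   IN={a:0, b:0, e:0; rest ⊤}   OUT={a:0; rest ⊤}

Merge at B5: IN[B5] = OUT[B4] = {a: 0, b: ⊤, c: ⊤, d: ⊤, e: ⊤, f: ⊤}
Applying B5's transfer function to that IN value gives OUT[B5] (row B5 above).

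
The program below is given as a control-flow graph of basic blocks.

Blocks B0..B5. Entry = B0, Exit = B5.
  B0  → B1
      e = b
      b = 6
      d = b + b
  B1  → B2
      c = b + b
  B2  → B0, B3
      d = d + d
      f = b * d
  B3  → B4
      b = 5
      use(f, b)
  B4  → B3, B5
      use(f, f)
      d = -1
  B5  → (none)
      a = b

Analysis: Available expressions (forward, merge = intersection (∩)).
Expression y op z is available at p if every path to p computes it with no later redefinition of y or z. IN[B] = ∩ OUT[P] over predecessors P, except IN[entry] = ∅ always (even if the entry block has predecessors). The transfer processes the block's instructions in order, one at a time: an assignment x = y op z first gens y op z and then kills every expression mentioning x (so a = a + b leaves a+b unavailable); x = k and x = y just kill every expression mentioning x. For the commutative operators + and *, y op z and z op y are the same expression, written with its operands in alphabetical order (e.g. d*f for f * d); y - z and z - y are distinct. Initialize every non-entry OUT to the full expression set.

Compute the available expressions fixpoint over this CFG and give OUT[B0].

Fixpoint table:
  B0:  IN={}  OUT={b+b}
  B1:  IN={b+b}  OUT={b+b}
  B2:  IN={b+b}  OUT={b*d, b+b}
  B3:  IN={}  OUT={}
  B4:  IN={}  OUT={}
  B5:  IN={}  OUT={}

Merge at B0 (entry node, so the boundary value {} is joined with the incoming edge(s)): IN[B0] = {} ∩ OUT[B2] = {}
Applying B0's transfer function to that IN value gives OUT[B0] (row B0 above).

Answer: {b+b}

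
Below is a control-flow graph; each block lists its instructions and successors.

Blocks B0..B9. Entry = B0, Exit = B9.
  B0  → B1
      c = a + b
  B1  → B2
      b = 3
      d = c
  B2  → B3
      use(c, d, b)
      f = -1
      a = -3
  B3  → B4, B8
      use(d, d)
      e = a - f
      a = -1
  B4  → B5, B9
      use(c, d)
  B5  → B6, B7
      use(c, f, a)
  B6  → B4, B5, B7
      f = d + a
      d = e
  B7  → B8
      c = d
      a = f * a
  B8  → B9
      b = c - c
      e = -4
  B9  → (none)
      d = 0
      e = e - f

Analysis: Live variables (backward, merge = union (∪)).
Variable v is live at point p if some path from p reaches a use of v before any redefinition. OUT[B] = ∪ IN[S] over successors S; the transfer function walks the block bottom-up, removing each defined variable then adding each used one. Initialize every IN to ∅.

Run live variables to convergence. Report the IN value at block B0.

Answer: {a, b}

Trace:
Converged values:
  B0: | IN={a, b} | OUT={c}
  B1: | IN={c} | OUT={b, c, d}
  B2: | IN={b, c, d} | OUT={a, c, d, f}
  B3: | IN={a, c, d, f} | OUT={a, c, d, e, f}
  B4: | IN={a, c, d, e, f} | OUT={a, c, d, e, f}
  B5: | IN={a, c, d, e, f} | OUT={a, c, d, e, f}
  B6: | IN={a, c, d, e} | OUT={a, c, d, e, f}
  B7: | IN={a, d, f} | OUT={c, f}
  B8: | IN={c, f} | OUT={e, f}
  B9: | IN={e, f} | OUT={}

Merge at B0: OUT[B0] = IN[B1] = {c}
Applying B0's transfer function to that OUT value gives IN[B0] (row B0 above).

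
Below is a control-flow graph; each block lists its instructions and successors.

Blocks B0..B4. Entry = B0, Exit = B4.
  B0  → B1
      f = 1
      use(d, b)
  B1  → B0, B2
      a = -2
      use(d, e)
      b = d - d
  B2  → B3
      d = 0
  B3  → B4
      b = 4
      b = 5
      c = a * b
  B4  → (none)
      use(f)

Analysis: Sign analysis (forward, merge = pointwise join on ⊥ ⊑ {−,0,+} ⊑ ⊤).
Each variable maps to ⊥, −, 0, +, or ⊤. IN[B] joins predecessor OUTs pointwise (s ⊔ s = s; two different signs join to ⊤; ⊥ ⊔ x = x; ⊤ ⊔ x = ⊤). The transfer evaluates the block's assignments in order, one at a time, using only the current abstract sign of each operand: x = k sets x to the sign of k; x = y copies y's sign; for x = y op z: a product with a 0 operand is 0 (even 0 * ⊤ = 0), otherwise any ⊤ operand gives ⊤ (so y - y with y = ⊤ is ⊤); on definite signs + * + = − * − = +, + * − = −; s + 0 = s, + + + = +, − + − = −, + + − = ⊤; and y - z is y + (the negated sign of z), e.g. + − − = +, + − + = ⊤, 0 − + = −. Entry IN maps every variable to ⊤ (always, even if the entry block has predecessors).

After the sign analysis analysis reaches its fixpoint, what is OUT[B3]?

Answer: {a: -, b: +, c: -, d: 0, e: ⊤, f: +}

Working:
Fixpoint table:
  B0:   IN=(all ⊤)   OUT={f:+; rest ⊤}
  B1:   IN={f:+; rest ⊤}   OUT={a:-, f:+; rest ⊤}
  B2:   IN={a:-, f:+; rest ⊤}   OUT={a:-, d:0, f:+; rest ⊤}
  B3:   IN={a:-, d:0, f:+; rest ⊤}   OUT={a:-, b:+, c:-, d:0, f:+; rest ⊤}
  B4:   IN={a:-, b:+, c:-, d:0, f:+; rest ⊤}   OUT={a:-, b:+, c:-, d:0, f:+; rest ⊤}

Merge at B3: IN[B3] = OUT[B2] = {a: -, b: ⊤, c: ⊤, d: 0, e: ⊤, f: +}
Applying B3's transfer function to that IN value gives OUT[B3] (row B3 above).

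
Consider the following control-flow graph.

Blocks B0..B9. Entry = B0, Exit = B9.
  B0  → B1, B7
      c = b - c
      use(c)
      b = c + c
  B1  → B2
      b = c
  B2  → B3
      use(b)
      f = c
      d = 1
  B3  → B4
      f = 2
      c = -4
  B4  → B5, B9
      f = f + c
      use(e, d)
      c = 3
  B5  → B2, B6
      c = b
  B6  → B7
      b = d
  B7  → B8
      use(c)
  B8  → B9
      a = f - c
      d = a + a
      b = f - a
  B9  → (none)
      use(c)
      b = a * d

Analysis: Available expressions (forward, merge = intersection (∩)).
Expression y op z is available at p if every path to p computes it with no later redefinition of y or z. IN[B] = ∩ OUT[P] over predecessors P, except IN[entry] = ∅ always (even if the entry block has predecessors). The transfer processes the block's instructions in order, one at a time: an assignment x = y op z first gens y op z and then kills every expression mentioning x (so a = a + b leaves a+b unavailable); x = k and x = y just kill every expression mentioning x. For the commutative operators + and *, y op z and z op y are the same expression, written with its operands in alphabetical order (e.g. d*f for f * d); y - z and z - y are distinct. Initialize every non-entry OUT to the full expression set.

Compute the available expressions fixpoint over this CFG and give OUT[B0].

Fixpoint table:
  B0:   IN={}   OUT={c+c}
  B1:   IN={c+c}   OUT={c+c}
  B2:   IN={}   OUT={}
  B3:   IN={}   OUT={}
  B4:   IN={}   OUT={}
  B5:   IN={}   OUT={}
  B6:   IN={}   OUT={}
  B7:   IN={}   OUT={}
  B8:   IN={}   OUT={a+a, f-a, f-c}
  B9:   IN={}   OUT={a*d}

B0 is the boundary node: IN[B0] = {}
Applying B0's transfer function to that IN value gives OUT[B0] (row B0 above).

Answer: {c+c}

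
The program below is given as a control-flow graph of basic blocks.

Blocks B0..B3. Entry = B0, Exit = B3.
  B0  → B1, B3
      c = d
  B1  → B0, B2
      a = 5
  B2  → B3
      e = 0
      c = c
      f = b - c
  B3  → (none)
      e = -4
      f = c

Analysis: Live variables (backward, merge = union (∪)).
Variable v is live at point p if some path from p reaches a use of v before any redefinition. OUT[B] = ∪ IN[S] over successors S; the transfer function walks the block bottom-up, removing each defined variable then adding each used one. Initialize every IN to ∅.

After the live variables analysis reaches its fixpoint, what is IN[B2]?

Answer: {b, c}

Working:
Fixpoint table:
  B0: | IN={b, d} | OUT={b, c, d}
  B1: | IN={b, c, d} | OUT={b, c, d}
  B2: | IN={b, c} | OUT={c}
  B3: | IN={c} | OUT={}

Merge at B2: OUT[B2] = IN[B3] = {c}
Applying B2's transfer function to that OUT value gives IN[B2] (row B2 above).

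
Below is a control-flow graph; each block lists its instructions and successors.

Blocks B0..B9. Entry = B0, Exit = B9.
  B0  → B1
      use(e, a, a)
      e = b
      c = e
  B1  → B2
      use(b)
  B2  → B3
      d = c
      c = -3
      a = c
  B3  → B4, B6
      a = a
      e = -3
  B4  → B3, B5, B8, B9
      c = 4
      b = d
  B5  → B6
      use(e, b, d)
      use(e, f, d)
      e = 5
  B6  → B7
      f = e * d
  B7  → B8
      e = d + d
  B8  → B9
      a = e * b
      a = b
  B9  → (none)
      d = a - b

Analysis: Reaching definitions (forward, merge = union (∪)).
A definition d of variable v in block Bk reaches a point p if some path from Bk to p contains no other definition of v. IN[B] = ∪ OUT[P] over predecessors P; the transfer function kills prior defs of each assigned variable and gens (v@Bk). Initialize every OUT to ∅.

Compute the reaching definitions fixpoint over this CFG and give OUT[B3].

Fixpoint table:
  B0:   IN={}   OUT={c@B0, e@B0}
  B1:   IN={c@B0, e@B0}   OUT={c@B0, e@B0}
  B2:   IN={c@B0, e@B0}   OUT={a@B2, c@B2, d@B2, e@B0}
  B3:   IN={a@B2, a@B3, b@B4, c@B2, c@B4, d@B2, e@B0, e@B3}   OUT={a@B3, b@B4, c@B2, c@B4, d@B2, e@B3}
  B4:   IN={a@B3, b@B4, c@B2, c@B4, d@B2, e@B3}   OUT={a@B3, b@B4, c@B4, d@B2, e@B3}
  B5:   IN={a@B3, b@B4, c@B4, d@B2, e@B3}   OUT={a@B3, b@B4, c@B4, d@B2, e@B5}
  B6:   IN={a@B3, b@B4, c@B2, c@B4, d@B2, e@B3, e@B5}   OUT={a@B3, b@B4, c@B2, c@B4, d@B2, e@B3, e@B5, f@B6}
  B7:   IN={a@B3, b@B4, c@B2, c@B4, d@B2, e@B3, e@B5, f@B6}   OUT={a@B3, b@B4, c@B2, c@B4, d@B2, e@B7, f@B6}
  B8:   IN={a@B3, b@B4, c@B2, c@B4, d@B2, e@B3, e@B7, f@B6}   OUT={a@B8, b@B4, c@B2, c@B4, d@B2, e@B3, e@B7, f@B6}
  B9:   IN={a@B3, a@B8, b@B4, c@B2, c@B4, d@B2, e@B3, e@B7, f@B6}   OUT={a@B3, a@B8, b@B4, c@B2, c@B4, d@B9, e@B3, e@B7, f@B6}

Merge at B3: IN[B3] = OUT[B2] ⊔ OUT[B4] = {a@B2, a@B3, b@B4, c@B2, c@B4, d@B2, e@B0, e@B3}
Applying B3's transfer function to that IN value gives OUT[B3] (row B3 above).

Answer: {a@B3, b@B4, c@B2, c@B4, d@B2, e@B3}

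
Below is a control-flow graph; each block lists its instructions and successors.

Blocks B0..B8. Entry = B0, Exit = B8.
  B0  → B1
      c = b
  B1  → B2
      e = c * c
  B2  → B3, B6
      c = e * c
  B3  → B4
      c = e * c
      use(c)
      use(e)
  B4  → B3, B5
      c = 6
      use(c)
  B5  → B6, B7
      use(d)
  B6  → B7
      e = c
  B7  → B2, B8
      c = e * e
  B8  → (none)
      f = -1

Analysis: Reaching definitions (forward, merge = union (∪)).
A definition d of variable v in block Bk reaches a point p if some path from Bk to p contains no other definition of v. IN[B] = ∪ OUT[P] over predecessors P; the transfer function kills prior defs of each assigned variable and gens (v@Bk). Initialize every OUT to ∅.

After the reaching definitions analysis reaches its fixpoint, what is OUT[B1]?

Answer: {c@B0, e@B1}

Derivation:
Per-block solution:
  B0:   IN={}   OUT={c@B0}
  B1:   IN={c@B0}   OUT={c@B0, e@B1}
  B2:   IN={c@B0, c@B7, e@B1, e@B6}   OUT={c@B2, e@B1, e@B6}
  B3:   IN={c@B2, c@B4, e@B1, e@B6}   OUT={c@B3, e@B1, e@B6}
  B4:   IN={c@B3, e@B1, e@B6}   OUT={c@B4, e@B1, e@B6}
  B5:   IN={c@B4, e@B1, e@B6}   OUT={c@B4, e@B1, e@B6}
  B6:   IN={c@B2, c@B4, e@B1, e@B6}   OUT={c@B2, c@B4, e@B6}
  B7:   IN={c@B2, c@B4, e@B1, e@B6}   OUT={c@B7, e@B1, e@B6}
  B8:   IN={c@B7, e@B1, e@B6}   OUT={c@B7, e@B1, e@B6, f@B8}

Merge at B1: IN[B1] = OUT[B0] = {c@B0}
Applying B1's transfer function to that IN value gives OUT[B1] (row B1 above).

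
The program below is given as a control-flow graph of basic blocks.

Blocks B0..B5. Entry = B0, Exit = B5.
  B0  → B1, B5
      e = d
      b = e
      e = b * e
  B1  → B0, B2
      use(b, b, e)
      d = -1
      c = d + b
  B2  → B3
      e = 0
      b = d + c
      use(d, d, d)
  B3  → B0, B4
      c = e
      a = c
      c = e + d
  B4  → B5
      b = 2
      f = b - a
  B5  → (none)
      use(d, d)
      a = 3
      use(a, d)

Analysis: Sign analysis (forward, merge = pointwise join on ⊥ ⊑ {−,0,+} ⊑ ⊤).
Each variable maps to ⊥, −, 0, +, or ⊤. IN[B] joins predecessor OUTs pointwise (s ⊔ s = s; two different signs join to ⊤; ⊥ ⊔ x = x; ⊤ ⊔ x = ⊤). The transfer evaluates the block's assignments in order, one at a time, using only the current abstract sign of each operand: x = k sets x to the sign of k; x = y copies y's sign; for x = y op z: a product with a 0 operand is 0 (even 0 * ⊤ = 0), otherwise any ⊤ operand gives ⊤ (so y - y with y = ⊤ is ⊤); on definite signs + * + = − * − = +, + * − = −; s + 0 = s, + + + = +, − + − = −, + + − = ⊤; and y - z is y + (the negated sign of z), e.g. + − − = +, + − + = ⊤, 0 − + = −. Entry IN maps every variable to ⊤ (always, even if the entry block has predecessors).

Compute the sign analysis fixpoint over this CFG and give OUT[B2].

Fixpoint table:
  B0: | IN=(all ⊤) | OUT=(all ⊤)
  B1: | IN=(all ⊤) | OUT={d:-; rest ⊤}
  B2: | IN={d:-; rest ⊤} | OUT={d:-, e:0; rest ⊤}
  B3: | IN={d:-, e:0; rest ⊤} | OUT={a:0, c:-, d:-, e:0; rest ⊤}
  B4: | IN={a:0, c:-, d:-, e:0; rest ⊤} | OUT={a:0, b:+, c:-, d:-, e:0, f:+; rest ⊤}
  B5: | IN=(all ⊤) | OUT={a:+; rest ⊤}

Merge at B2: IN[B2] = OUT[B1] = {a: ⊤, b: ⊤, c: ⊤, d: -, e: ⊤, f: ⊤}
Applying B2's transfer function to that IN value gives OUT[B2] (row B2 above).

Answer: {a: ⊤, b: ⊤, c: ⊤, d: -, e: 0, f: ⊤}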